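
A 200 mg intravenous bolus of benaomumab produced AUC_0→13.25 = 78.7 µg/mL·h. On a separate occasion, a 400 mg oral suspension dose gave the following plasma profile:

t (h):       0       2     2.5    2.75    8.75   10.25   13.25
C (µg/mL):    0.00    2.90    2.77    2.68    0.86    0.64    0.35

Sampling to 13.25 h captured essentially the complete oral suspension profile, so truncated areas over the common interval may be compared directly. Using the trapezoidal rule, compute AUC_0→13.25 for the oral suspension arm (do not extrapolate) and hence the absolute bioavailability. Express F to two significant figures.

Trapezoidal AUC_0→13.25 (oral suspension):
  [0→2]: (0.00+2.90)/2 × 2 = 2.9
  [2→2.5]: (2.90+2.77)/2 × 0.5 = 1.4175
  [2.5→2.75]: (2.77+2.68)/2 × 0.25 = 0.68125
  [2.75→8.75]: (2.68+0.86)/2 × 6 = 10.62
  [8.75→10.25]: (0.86+0.64)/2 × 1.5 = 1.125
  [10.25→13.25]: (0.64+0.35)/2 × 3 = 1.485
  Sum = 18.22875 µg/mL·h
F = (AUC_ev/D_ev)/(AUC_iv/D_iv) = (18.22875/400)/(78.7/200) = 0.045571875/0.3935 = 0.1158

F = 0.12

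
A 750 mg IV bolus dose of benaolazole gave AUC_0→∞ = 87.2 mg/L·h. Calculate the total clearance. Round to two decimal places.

CL = Dose_iv / AUC_0→∞
   = 750 / 87.2 = 8.60092 L/h

CL = 8.60 L/h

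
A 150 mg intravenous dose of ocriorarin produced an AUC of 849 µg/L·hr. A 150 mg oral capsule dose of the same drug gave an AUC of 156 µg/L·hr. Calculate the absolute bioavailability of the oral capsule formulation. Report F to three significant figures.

F = (AUC_ev / D_ev) / (AUC_iv / D_iv)
  = (156/150) / (849/150)
  = 1.04 / 5.66 = 0.1837

F = 0.184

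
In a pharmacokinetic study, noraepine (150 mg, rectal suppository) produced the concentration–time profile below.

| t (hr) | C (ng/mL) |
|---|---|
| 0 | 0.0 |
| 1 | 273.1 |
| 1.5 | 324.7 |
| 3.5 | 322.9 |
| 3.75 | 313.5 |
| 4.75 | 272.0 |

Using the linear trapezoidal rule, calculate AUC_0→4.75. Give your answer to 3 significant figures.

Trapezoidal AUC_0→4.75:
  [0→1]: (0.0+273.1)/2 × 1 = 136.55
  [1→1.5]: (273.1+324.7)/2 × 0.5 = 149.45
  [1.5→3.5]: (324.7+322.9)/2 × 2 = 647.6
  [3.5→3.75]: (322.9+313.5)/2 × 0.25 = 79.55
  [3.75→4.75]: (313.5+272.0)/2 × 1 = 292.75
  Sum = 1305.9 ng/mL·hr

AUC = 1310 ng/mL·hr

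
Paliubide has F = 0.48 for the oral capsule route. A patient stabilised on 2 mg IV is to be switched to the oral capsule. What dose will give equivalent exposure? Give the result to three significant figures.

D_oral = 4.17 mg

For equal systemic exposure: F × D_ev = D_iv
D_ev = D_iv / F = 2 / 0.48 = 4.16667 mg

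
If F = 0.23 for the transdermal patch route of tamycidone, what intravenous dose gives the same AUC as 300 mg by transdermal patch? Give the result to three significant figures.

D_iv = 69.0 mg

Systemic exposure from an extravascular dose = F × D_ev, so the equivalent IV dose is F × D_ev.
D_iv = F × D_ev = 0.23 × 300 = 69 mg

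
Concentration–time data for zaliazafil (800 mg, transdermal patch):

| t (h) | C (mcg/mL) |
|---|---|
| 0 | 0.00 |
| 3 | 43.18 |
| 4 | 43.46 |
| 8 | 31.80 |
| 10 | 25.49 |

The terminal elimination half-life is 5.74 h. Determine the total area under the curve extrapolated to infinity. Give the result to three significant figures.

AUC = 527 mcg/mL·h

Trapezoidal AUC_0→10:
  [0→3]: (0.00+43.18)/2 × 3 = 64.77
  [3→4]: (43.18+43.46)/2 × 1 = 43.32
  [4→8]: (43.46+31.80)/2 × 4 = 150.52
  [8→10]: (31.80+25.49)/2 × 2 = 57.29
  Sum = 315.9 mcg/mL·h
k_e = ln2 / t½ = 0.693147 / 5.74 = 0.1208 h^-1
Extrapolated tail: C_last / k_e = 25.49 / 0.1208 = 211.010
AUC_0→∞ = 315.9 + 211.010 = 526.91 mcg/mL·h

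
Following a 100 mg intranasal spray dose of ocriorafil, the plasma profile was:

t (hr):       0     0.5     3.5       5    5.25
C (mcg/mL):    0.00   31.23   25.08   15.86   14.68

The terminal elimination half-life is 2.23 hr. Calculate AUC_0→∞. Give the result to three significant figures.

AUC = 174 mcg/mL·hr

Trapezoidal AUC_0→5.25:
  [0→0.5]: (0.00+31.23)/2 × 0.5 = 7.8075
  [0.5→3.5]: (31.23+25.08)/2 × 3 = 84.465
  [3.5→5]: (25.08+15.86)/2 × 1.5 = 30.705
  [5→5.25]: (15.86+14.68)/2 × 0.25 = 3.8175
  Sum = 126.795 mcg/mL·hr
k_e = ln2 / t½ = 0.693147 / 2.23 = 0.3108 hr^-1
Extrapolated tail: C_last / k_e = 14.68 / 0.3108 = 47.233
AUC_0→∞ = 126.795 + 47.233 = 174.028 mcg/mL·hr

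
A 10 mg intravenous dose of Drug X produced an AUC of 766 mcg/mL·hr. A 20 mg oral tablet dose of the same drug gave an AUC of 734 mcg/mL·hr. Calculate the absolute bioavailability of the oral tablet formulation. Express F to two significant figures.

F = (AUC_ev / D_ev) / (AUC_iv / D_iv)
  = (734/20) / (766/10)
  = 36.7 / 76.6 = 0.4791

F = 0.48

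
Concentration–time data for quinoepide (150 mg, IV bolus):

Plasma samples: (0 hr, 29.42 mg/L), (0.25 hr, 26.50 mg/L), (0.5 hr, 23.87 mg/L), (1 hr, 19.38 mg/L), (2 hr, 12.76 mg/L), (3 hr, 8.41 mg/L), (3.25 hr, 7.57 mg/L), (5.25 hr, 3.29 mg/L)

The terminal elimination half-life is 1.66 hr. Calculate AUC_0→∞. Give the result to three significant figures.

Trapezoidal AUC_0→5.25:
  [0→0.25]: (29.42+26.50)/2 × 0.25 = 6.99
  [0.25→0.5]: (26.50+23.87)/2 × 0.25 = 6.29625
  [0.5→1]: (23.87+19.38)/2 × 0.5 = 10.8125
  [1→2]: (19.38+12.76)/2 × 1 = 16.07
  [2→3]: (12.76+8.41)/2 × 1 = 10.585
  [3→3.25]: (8.41+7.57)/2 × 0.25 = 1.9975
  [3.25→5.25]: (7.57+3.29)/2 × 2 = 10.86
  Sum = 63.61125 mg/L·hr
k_e = ln2 / t½ = 0.693147 / 1.66 = 0.4176 hr^-1
Extrapolated tail: C_last / k_e = 3.29 / 0.4176 = 7.878
AUC_0→∞ = 63.61125 + 7.878 = 71.48925 mg/L·hr

AUC = 71.5 mg/L·hr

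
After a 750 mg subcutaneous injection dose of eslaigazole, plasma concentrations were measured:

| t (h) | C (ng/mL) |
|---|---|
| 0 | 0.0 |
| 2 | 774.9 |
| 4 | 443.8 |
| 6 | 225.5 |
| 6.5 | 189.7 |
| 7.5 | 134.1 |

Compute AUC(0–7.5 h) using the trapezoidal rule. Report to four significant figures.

AUC = 2929 ng/mL·h

Trapezoidal AUC_0→7.5:
  [0→2]: (0.0+774.9)/2 × 2 = 774.9
  [2→4]: (774.9+443.8)/2 × 2 = 1218.7
  [4→6]: (443.8+225.5)/2 × 2 = 669.3
  [6→6.5]: (225.5+189.7)/2 × 0.5 = 103.8
  [6.5→7.5]: (189.7+134.1)/2 × 1 = 161.9
  Sum = 2928.6 ng/mL·h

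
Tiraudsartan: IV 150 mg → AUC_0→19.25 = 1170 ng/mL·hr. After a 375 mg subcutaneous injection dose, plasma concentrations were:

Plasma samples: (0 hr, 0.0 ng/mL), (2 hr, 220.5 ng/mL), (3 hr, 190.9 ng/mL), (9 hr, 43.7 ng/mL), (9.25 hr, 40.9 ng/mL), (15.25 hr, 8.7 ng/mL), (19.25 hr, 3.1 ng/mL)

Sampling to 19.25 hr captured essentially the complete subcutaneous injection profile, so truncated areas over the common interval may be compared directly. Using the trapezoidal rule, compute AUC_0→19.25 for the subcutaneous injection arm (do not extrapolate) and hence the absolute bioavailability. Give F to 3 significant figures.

F = 0.449

Trapezoidal AUC_0→19.25 (subcutaneous injection):
  [0→2]: (0.0+220.5)/2 × 2 = 220.5
  [2→3]: (220.5+190.9)/2 × 1 = 205.7
  [3→9]: (190.9+43.7)/2 × 6 = 703.8
  [9→9.25]: (43.7+40.9)/2 × 0.25 = 10.575
  [9.25→15.25]: (40.9+8.7)/2 × 6 = 148.8
  [15.25→19.25]: (8.7+3.1)/2 × 4 = 23.6
  Sum = 1312.975 ng/mL·hr
F = (AUC_ev/D_ev)/(AUC_iv/D_iv) = (1312.975/375)/(1170/150) = 3.50127/7.8 = 0.4489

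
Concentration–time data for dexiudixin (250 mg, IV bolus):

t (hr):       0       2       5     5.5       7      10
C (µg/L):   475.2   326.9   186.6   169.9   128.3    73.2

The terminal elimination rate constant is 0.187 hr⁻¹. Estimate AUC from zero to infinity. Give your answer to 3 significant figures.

AUC = 2580 µg/L·hr

Trapezoidal AUC_0→10:
  [0→2]: (475.2+326.9)/2 × 2 = 802.1
  [2→5]: (326.9+186.6)/2 × 3 = 770.25
  [5→5.5]: (186.6+169.9)/2 × 0.5 = 89.125
  [5.5→7]: (169.9+128.3)/2 × 1.5 = 223.65
  [7→10]: (128.3+73.2)/2 × 3 = 302.25
  Sum = 2187.375 µg/L·hr
Extrapolated tail: C_last / k_e = 73.2 / 0.187 = 391.444
AUC_0→∞ = 2187.375 + 391.444 = 2578.819 µg/L·hr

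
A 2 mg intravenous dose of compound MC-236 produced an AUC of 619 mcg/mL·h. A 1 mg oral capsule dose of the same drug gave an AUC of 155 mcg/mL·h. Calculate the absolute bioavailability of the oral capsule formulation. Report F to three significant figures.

F = 0.501

F = (AUC_ev / D_ev) / (AUC_iv / D_iv)
  = (155/1) / (619/2)
  = 155 / 309.5 = 0.5008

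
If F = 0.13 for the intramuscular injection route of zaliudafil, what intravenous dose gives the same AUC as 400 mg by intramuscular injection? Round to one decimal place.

D_iv = 52.0 mg

Systemic exposure from an extravascular dose = F × D_ev, so the equivalent IV dose is F × D_ev.
D_iv = F × D_ev = 0.13 × 400 = 52 mg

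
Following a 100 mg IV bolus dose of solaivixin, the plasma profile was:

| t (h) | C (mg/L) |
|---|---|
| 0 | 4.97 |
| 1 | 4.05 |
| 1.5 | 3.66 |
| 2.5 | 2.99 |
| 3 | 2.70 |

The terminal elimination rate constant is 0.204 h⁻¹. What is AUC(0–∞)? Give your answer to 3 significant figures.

AUC = 24.4 mg/L·h

Trapezoidal AUC_0→3:
  [0→1]: (4.97+4.05)/2 × 1 = 4.51
  [1→1.5]: (4.05+3.66)/2 × 0.5 = 1.9275
  [1.5→2.5]: (3.66+2.99)/2 × 1 = 3.325
  [2.5→3]: (2.99+2.70)/2 × 0.5 = 1.4225
  Sum = 11.185 mg/L·h
Extrapolated tail: C_last / k_e = 2.70 / 0.204 = 13.235
AUC_0→∞ = 11.185 + 13.235 = 24.42 mg/L·h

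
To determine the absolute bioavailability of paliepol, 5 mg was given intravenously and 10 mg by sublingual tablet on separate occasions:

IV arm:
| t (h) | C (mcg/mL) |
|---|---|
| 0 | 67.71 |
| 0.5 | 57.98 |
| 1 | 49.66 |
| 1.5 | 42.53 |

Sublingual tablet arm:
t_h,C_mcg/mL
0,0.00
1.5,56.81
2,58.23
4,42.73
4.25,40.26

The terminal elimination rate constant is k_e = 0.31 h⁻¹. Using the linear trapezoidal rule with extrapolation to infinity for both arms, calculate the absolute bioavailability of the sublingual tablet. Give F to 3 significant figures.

F = 0.715

Trapezoidal AUC_0→1.5 (IV):
  [0→0.5]: (67.71+57.98)/2 × 0.5 = 31.4225
  [0.5→1]: (57.98+49.66)/2 × 0.5 = 26.91
  [1→1.5]: (49.66+42.53)/2 × 0.5 = 23.0475
  Sum = 81.38 mcg/mL·h
IV tail: 42.53/0.31 = 137.194; AUC_iv,0→∞ = 81.38 + 137.194 = 218.574 mcg/mL·h
Trapezoidal AUC_0→4.25 (sublingual tablet):
  [0→1.5]: (0.00+56.81)/2 × 1.5 = 42.6075
  [1.5→2]: (56.81+58.23)/2 × 0.5 = 28.76
  [2→4]: (58.23+42.73)/2 × 2 = 100.96
  [4→4.25]: (42.73+40.26)/2 × 0.25 = 10.37375
  Sum = 182.70125 mcg/mL·h
sublingual tablet tail: 40.26/0.31 = 129.871; AUC_ev,0→∞ = 182.70125 + 129.871 = 312.57225 mcg/mL·h
F = (AUC_ev/D_ev)/(AUC_iv/D_iv) = (312.57225/10)/(218.574/5) = 31.257225/43.7148 = 0.7150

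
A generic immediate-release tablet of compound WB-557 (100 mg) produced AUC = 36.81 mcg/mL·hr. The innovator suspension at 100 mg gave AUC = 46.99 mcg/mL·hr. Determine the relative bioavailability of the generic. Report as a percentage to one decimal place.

F_rel = 78.3%

F_rel = (AUC_test/D_test) / (AUC_ref/D_ref)
      = (36.81/100) / (46.99/100)
      = 0.3681 / 0.4699 = 0.7834 = 78.34%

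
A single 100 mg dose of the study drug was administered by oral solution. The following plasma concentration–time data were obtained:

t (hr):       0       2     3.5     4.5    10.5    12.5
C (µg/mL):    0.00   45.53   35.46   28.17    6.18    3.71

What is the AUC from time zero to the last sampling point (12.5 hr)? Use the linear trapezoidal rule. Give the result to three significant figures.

Trapezoidal AUC_0→12.5:
  [0→2]: (0.00+45.53)/2 × 2 = 45.53
  [2→3.5]: (45.53+35.46)/2 × 1.5 = 60.7425
  [3.5→4.5]: (35.46+28.17)/2 × 1 = 31.815
  [4.5→10.5]: (28.17+6.18)/2 × 6 = 103.05
  [10.5→12.5]: (6.18+3.71)/2 × 2 = 9.89
  Sum = 251.0275 µg/mL·hr

AUC = 251 µg/mL·hr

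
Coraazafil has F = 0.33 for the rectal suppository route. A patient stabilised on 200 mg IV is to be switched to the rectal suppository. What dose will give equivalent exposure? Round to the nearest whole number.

For equal systemic exposure: F × D_ev = D_iv
D_ev = D_iv / F = 200 / 0.33 = 606.061 mg

D_rectal = 606 mg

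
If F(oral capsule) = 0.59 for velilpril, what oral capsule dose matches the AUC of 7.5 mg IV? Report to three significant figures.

D_oral = 12.7 mg

For equal systemic exposure: F × D_ev = D_iv
D_ev = D_iv / F = 7.5 / 0.59 = 12.7119 mg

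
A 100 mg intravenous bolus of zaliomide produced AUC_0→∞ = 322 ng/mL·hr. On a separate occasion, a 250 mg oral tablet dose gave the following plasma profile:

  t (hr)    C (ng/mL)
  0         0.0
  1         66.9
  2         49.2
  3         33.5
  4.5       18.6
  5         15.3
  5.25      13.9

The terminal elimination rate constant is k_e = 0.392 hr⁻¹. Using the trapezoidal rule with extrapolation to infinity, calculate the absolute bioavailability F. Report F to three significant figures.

F = 0.273

Trapezoidal AUC_0→5.25 (oral tablet):
  [0→1]: (0.0+66.9)/2 × 1 = 33.45
  [1→2]: (66.9+49.2)/2 × 1 = 58.05
  [2→3]: (49.2+33.5)/2 × 1 = 41.35
  [3→4.5]: (33.5+18.6)/2 × 1.5 = 39.075
  [4.5→5]: (18.6+15.3)/2 × 0.5 = 8.475
  [5→5.25]: (15.3+13.9)/2 × 0.25 = 3.65
  Sum = 184.05 ng/mL·hr
Tail: C_last/k_e = 13.9/0.392 = 35.459
AUC_0→∞ (oral tablet) = 184.05 + 35.459 = 219.509 ng/mL·hr
F = (AUC_ev/D_ev)/(AUC_iv/D_iv) = (219.509/250)/(322/100) = 0.878036/3.22 = 0.2727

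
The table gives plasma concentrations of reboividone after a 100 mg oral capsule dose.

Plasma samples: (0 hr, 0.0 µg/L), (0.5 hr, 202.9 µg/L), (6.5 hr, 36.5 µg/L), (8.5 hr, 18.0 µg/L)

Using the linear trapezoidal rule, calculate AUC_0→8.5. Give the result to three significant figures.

Trapezoidal AUC_0→8.5:
  [0→0.5]: (0.0+202.9)/2 × 0.5 = 50.725
  [0.5→6.5]: (202.9+36.5)/2 × 6 = 718.2
  [6.5→8.5]: (36.5+18.0)/2 × 2 = 54.5
  Sum = 823.425 µg/L·hr

AUC = 823 µg/L·hr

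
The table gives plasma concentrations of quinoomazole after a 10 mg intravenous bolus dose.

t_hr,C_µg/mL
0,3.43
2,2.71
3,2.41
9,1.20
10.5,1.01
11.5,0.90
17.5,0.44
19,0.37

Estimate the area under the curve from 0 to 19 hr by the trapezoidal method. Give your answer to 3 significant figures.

Trapezoidal AUC_0→19:
  [0→2]: (3.43+2.71)/2 × 2 = 6.14
  [2→3]: (2.71+2.41)/2 × 1 = 2.56
  [3→9]: (2.41+1.20)/2 × 6 = 10.83
  [9→10.5]: (1.20+1.01)/2 × 1.5 = 1.6575
  [10.5→11.5]: (1.01+0.90)/2 × 1 = 0.955
  [11.5→17.5]: (0.90+0.44)/2 × 6 = 4.02
  [17.5→19]: (0.44+0.37)/2 × 1.5 = 0.6075
  Sum = 26.77 µg/mL·hr

AUC = 26.8 µg/mL·hr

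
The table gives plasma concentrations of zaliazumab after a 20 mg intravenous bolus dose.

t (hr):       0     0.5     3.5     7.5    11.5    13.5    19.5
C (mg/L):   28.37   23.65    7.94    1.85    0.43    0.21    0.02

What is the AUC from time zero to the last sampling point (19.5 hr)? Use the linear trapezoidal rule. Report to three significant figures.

AUC = 85.9 mg/L·hr

Trapezoidal AUC_0→19.5:
  [0→0.5]: (28.37+23.65)/2 × 0.5 = 13.005
  [0.5→3.5]: (23.65+7.94)/2 × 3 = 47.385
  [3.5→7.5]: (7.94+1.85)/2 × 4 = 19.58
  [7.5→11.5]: (1.85+0.43)/2 × 4 = 4.56
  [11.5→13.5]: (0.43+0.21)/2 × 2 = 0.64
  [13.5→19.5]: (0.21+0.02)/2 × 6 = 0.69
  Sum = 85.86 mg/L·hr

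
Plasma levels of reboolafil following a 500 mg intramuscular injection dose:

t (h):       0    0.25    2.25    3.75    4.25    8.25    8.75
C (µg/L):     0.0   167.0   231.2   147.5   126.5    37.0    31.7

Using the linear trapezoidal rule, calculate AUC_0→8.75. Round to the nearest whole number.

AUC = 1116 µg/L·h

Trapezoidal AUC_0→8.75:
  [0→0.25]: (0.0+167.0)/2 × 0.25 = 20.875
  [0.25→2.25]: (167.0+231.2)/2 × 2 = 398.2
  [2.25→3.75]: (231.2+147.5)/2 × 1.5 = 284.025
  [3.75→4.25]: (147.5+126.5)/2 × 0.5 = 68.5
  [4.25→8.25]: (126.5+37.0)/2 × 4 = 327.0
  [8.25→8.75]: (37.0+31.7)/2 × 0.5 = 17.175
  Sum = 1115.775 µg/L·h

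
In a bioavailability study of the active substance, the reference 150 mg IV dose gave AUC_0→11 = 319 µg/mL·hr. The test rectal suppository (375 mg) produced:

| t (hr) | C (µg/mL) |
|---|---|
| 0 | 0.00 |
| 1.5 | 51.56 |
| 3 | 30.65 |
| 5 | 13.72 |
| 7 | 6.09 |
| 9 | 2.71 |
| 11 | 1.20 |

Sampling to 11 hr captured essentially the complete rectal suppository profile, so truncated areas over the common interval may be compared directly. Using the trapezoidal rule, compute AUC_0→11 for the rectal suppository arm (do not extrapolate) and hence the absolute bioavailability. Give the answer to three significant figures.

F = 0.222

Trapezoidal AUC_0→11 (rectal suppository):
  [0→1.5]: (0.00+51.56)/2 × 1.5 = 38.67
  [1.5→3]: (51.56+30.65)/2 × 1.5 = 61.6575
  [3→5]: (30.65+13.72)/2 × 2 = 44.37
  [5→7]: (13.72+6.09)/2 × 2 = 19.81
  [7→9]: (6.09+2.71)/2 × 2 = 8.8
  [9→11]: (2.71+1.20)/2 × 2 = 3.91
  Sum = 177.2175 µg/mL·hr
F = (AUC_ev/D_ev)/(AUC_iv/D_iv) = (177.2175/375)/(319/150) = 0.47258/2.12667 = 0.2222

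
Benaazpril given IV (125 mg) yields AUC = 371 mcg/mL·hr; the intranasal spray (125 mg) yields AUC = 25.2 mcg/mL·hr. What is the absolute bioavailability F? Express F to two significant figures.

F = (AUC_ev / D_ev) / (AUC_iv / D_iv)
  = (25.2/125) / (371/125)
  = 0.2016 / 2.968 = 0.0679

F = 0.068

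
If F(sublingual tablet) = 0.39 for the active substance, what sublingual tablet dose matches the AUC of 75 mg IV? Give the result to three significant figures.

For equal systemic exposure: F × D_ev = D_iv
D_ev = D_iv / F = 75 / 0.39 = 192.308 mg

D_sublingual = 192 mg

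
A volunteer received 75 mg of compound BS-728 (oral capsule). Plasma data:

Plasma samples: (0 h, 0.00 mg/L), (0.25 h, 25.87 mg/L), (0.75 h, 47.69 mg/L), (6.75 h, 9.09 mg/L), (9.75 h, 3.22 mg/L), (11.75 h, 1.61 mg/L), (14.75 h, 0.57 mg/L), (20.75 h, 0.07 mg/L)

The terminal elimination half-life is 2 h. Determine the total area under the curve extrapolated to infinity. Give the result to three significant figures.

AUC = 221 mg/L·h

Trapezoidal AUC_0→20.75:
  [0→0.25]: (0.00+25.87)/2 × 0.25 = 3.23375
  [0.25→0.75]: (25.87+47.69)/2 × 0.5 = 18.39
  [0.75→6.75]: (47.69+9.09)/2 × 6 = 170.34
  [6.75→9.75]: (9.09+3.22)/2 × 3 = 18.465
  [9.75→11.75]: (3.22+1.61)/2 × 2 = 4.83
  [11.75→14.75]: (1.61+0.57)/2 × 3 = 3.27
  [14.75→20.75]: (0.57+0.07)/2 × 6 = 1.92
  Sum = 220.44875 mg/L·h
k_e = ln2 / t½ = 0.693147 / 2 = 0.3466 h^-1
Extrapolated tail: C_last / k_e = 0.07 / 0.3466 = 0.202
AUC_0→∞ = 220.44875 + 0.202 = 220.65075 mg/L·h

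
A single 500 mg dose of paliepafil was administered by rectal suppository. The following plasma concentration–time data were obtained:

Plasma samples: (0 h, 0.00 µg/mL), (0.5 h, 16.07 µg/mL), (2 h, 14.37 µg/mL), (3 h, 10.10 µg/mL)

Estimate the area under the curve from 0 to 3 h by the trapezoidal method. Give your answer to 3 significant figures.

AUC = 39.1 µg/mL·h

Trapezoidal AUC_0→3:
  [0→0.5]: (0.00+16.07)/2 × 0.5 = 4.0175
  [0.5→2]: (16.07+14.37)/2 × 1.5 = 22.83
  [2→3]: (14.37+10.10)/2 × 1 = 12.235
  Sum = 39.0825 µg/mL·h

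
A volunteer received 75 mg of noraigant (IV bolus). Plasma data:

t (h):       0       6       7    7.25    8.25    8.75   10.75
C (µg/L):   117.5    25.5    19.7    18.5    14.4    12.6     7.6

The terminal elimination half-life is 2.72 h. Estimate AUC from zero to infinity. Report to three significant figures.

Trapezoidal AUC_0→10.75:
  [0→6]: (117.5+25.5)/2 × 6 = 429.0
  [6→7]: (25.5+19.7)/2 × 1 = 22.6
  [7→7.25]: (19.7+18.5)/2 × 0.25 = 4.775
  [7.25→8.25]: (18.5+14.4)/2 × 1 = 16.45
  [8.25→8.75]: (14.4+12.6)/2 × 0.5 = 6.75
  [8.75→10.75]: (12.6+7.6)/2 × 2 = 20.2
  Sum = 499.775 µg/L·h
k_e = ln2 / t½ = 0.693147 / 2.72 = 0.2548 h^-1
Extrapolated tail: C_last / k_e = 7.6 / 0.2548 = 29.827
AUC_0→∞ = 499.775 + 29.827 = 529.602 µg/L·h

AUC = 530 µg/L·h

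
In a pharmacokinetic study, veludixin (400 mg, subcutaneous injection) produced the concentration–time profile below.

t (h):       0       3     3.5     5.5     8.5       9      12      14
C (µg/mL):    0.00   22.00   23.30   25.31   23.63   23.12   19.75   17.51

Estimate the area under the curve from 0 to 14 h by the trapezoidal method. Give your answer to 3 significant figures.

AUC = 280 µg/mL·h

Trapezoidal AUC_0→14:
  [0→3]: (0.00+22.00)/2 × 3 = 33.0
  [3→3.5]: (22.00+23.30)/2 × 0.5 = 11.325
  [3.5→5.5]: (23.30+25.31)/2 × 2 = 48.61
  [5.5→8.5]: (25.31+23.63)/2 × 3 = 73.41
  [8.5→9]: (23.63+23.12)/2 × 0.5 = 11.6875
  [9→12]: (23.12+19.75)/2 × 3 = 64.305
  [12→14]: (19.75+17.51)/2 × 2 = 37.26
  Sum = 279.5975 µg/mL·h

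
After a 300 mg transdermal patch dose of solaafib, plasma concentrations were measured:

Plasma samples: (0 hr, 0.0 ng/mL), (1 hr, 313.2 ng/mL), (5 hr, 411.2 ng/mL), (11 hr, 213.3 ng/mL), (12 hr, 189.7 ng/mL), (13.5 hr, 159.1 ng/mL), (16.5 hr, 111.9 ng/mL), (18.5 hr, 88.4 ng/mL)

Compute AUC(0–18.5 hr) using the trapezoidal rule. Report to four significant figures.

AUC = 4549 ng/mL·hr

Trapezoidal AUC_0→18.5:
  [0→1]: (0.0+313.2)/2 × 1 = 156.6
  [1→5]: (313.2+411.2)/2 × 4 = 1448.8
  [5→11]: (411.2+213.3)/2 × 6 = 1873.5
  [11→12]: (213.3+189.7)/2 × 1 = 201.5
  [12→13.5]: (189.7+159.1)/2 × 1.5 = 261.6
  [13.5→16.5]: (159.1+111.9)/2 × 3 = 406.5
  [16.5→18.5]: (111.9+88.4)/2 × 2 = 200.3
  Sum = 4548.8 ng/mL·hr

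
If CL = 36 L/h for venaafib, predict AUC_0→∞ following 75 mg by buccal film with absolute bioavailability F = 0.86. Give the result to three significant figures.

AUC_0→∞ = F × Dose / CL
        = 0.86 × 75 / 36 = 1.79167 mg/L·h

AUC = 1.79 mg/L·h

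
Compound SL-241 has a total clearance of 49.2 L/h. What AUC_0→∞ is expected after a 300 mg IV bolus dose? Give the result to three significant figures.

AUC = 6.10 mg/L·h

AUC_0→∞ = Dose_iv / CL
        = 300 / 49.2 = 6.09756 mg/L·h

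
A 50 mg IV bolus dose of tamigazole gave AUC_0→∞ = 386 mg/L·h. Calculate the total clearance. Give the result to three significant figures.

CL = 0.130 L/h

CL = Dose_iv / AUC_0→∞
   = 50 / 386 = 0.129534 L/h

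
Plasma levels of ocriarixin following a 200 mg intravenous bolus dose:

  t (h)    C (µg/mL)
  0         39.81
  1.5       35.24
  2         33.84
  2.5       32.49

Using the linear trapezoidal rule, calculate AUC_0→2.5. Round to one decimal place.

AUC = 90.1 µg/mL·h

Trapezoidal AUC_0→2.5:
  [0→1.5]: (39.81+35.24)/2 × 1.5 = 56.2875
  [1.5→2]: (35.24+33.84)/2 × 0.5 = 17.27
  [2→2.5]: (33.84+32.49)/2 × 0.5 = 16.5825
  Sum = 90.14 µg/mL·h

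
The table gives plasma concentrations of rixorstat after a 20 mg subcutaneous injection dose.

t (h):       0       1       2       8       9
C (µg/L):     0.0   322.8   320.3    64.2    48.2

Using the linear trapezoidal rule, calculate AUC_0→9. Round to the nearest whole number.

Trapezoidal AUC_0→9:
  [0→1]: (0.0+322.8)/2 × 1 = 161.4
  [1→2]: (322.8+320.3)/2 × 1 = 321.55
  [2→8]: (320.3+64.2)/2 × 6 = 1153.5
  [8→9]: (64.2+48.2)/2 × 1 = 56.2
  Sum = 1692.65 µg/L·h

AUC = 1693 µg/L·h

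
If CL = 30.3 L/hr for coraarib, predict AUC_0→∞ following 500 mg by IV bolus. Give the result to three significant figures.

AUC_0→∞ = Dose_iv / CL
        = 500 / 30.3 = 16.5017 mg/L·hr

AUC = 16.5 mg/L·hr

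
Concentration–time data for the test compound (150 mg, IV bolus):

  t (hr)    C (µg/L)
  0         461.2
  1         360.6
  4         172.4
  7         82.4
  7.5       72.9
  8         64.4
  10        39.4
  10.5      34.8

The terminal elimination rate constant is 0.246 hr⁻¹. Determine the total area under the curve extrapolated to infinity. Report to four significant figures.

AUC = 1930 µg/L·hr

Trapezoidal AUC_0→10.5:
  [0→1]: (461.2+360.6)/2 × 1 = 410.9
  [1→4]: (360.6+172.4)/2 × 3 = 799.5
  [4→7]: (172.4+82.4)/2 × 3 = 382.2
  [7→7.5]: (82.4+72.9)/2 × 0.5 = 38.825
  [7.5→8]: (72.9+64.4)/2 × 0.5 = 34.325
  [8→10]: (64.4+39.4)/2 × 2 = 103.8
  [10→10.5]: (39.4+34.8)/2 × 0.5 = 18.55
  Sum = 1788.1 µg/L·hr
Extrapolated tail: C_last / k_e = 34.8 / 0.246 = 141.463
AUC_0→∞ = 1788.1 + 141.463 = 1929.563 µg/L·hr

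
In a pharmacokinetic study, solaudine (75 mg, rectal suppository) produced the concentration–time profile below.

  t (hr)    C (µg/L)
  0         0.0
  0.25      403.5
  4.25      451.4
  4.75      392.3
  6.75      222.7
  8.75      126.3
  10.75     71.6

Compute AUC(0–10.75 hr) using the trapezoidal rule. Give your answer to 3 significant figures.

AUC = 3130 µg/L·hr

Trapezoidal AUC_0→10.75:
  [0→0.25]: (0.0+403.5)/2 × 0.25 = 50.4375
  [0.25→4.25]: (403.5+451.4)/2 × 4 = 1709.8
  [4.25→4.75]: (451.4+392.3)/2 × 0.5 = 210.925
  [4.75→6.75]: (392.3+222.7)/2 × 2 = 615.0
  [6.75→8.75]: (222.7+126.3)/2 × 2 = 349.0
  [8.75→10.75]: (126.3+71.6)/2 × 2 = 197.9
  Sum = 3133.0625 µg/L·hr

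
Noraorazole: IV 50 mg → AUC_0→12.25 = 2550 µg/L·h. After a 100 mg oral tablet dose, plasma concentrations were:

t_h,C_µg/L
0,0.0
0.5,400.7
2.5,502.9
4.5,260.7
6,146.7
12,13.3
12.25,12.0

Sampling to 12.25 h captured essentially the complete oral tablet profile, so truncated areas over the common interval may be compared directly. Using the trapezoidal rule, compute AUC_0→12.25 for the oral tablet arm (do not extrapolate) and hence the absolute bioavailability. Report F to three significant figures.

Trapezoidal AUC_0→12.25 (oral tablet):
  [0→0.5]: (0.0+400.7)/2 × 0.5 = 100.175
  [0.5→2.5]: (400.7+502.9)/2 × 2 = 903.6
  [2.5→4.5]: (502.9+260.7)/2 × 2 = 763.6
  [4.5→6]: (260.7+146.7)/2 × 1.5 = 305.55
  [6→12]: (146.7+13.3)/2 × 6 = 480.0
  [12→12.25]: (13.3+12.0)/2 × 0.25 = 3.1625
  Sum = 2556.0875 µg/L·h
F = (AUC_ev/D_ev)/(AUC_iv/D_iv) = (2556.0875/100)/(2550/50) = 25.560875/51 = 0.5012

F = 0.501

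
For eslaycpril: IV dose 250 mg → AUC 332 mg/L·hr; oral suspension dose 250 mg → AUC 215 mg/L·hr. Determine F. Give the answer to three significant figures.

F = (AUC_ev / D_ev) / (AUC_iv / D_iv)
  = (215/250) / (332/250)
  = 0.86 / 1.328 = 0.6476

F = 0.648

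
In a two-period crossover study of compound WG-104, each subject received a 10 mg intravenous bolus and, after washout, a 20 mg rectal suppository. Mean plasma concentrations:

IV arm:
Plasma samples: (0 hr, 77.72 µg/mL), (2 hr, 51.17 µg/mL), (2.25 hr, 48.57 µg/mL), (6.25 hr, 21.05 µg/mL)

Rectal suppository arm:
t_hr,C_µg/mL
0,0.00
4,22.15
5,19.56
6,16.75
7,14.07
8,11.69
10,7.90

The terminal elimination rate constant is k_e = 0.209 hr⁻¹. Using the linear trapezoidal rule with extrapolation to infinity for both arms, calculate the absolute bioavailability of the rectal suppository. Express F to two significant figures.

Trapezoidal AUC_0→6.25 (IV):
  [0→2]: (77.72+51.17)/2 × 2 = 128.89
  [2→2.25]: (51.17+48.57)/2 × 0.25 = 12.4675
  [2.25→6.25]: (48.57+21.05)/2 × 4 = 139.24
  Sum = 280.5975 µg/mL·hr
IV tail: 21.05/0.209 = 100.718; AUC_iv,0→∞ = 280.5975 + 100.718 = 381.3155 µg/mL·hr
Trapezoidal AUC_0→10 (rectal suppository):
  [0→4]: (0.00+22.15)/2 × 4 = 44.3
  [4→5]: (22.15+19.56)/2 × 1 = 20.855
  [5→6]: (19.56+16.75)/2 × 1 = 18.155
  [6→7]: (16.75+14.07)/2 × 1 = 15.41
  [7→8]: (14.07+11.69)/2 × 1 = 12.88
  [8→10]: (11.69+7.90)/2 × 2 = 19.59
  Sum = 131.19 µg/mL·hr
rectal suppository tail: 7.90/0.209 = 37.799; AUC_ev,0→∞ = 131.19 + 37.799 = 168.989 µg/mL·hr
F = (AUC_ev/D_ev)/(AUC_iv/D_iv) = (168.989/20)/(381.3155/10) = 8.44945/38.13155 = 0.2216

F = 0.22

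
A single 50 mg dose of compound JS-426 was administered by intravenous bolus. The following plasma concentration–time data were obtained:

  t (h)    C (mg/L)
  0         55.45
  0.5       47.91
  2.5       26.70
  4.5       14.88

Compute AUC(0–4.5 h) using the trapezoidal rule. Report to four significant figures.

AUC = 142.0 mg/L·h

Trapezoidal AUC_0→4.5:
  [0→0.5]: (55.45+47.91)/2 × 0.5 = 25.84
  [0.5→2.5]: (47.91+26.70)/2 × 2 = 74.61
  [2.5→4.5]: (26.70+14.88)/2 × 2 = 41.58
  Sum = 142.03 mg/L·h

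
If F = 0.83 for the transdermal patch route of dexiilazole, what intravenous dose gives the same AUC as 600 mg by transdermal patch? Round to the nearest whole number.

Systemic exposure from an extravascular dose = F × D_ev, so the equivalent IV dose is F × D_ev.
D_iv = F × D_ev = 0.83 × 600 = 498 mg

D_iv = 498 mg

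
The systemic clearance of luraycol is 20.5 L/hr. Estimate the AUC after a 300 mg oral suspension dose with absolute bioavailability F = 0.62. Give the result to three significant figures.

AUC_0→∞ = F × Dose / CL
        = 0.62 × 300 / 20.5 = 9.07317 mg/L·hr

AUC = 9.07 mg/L·hr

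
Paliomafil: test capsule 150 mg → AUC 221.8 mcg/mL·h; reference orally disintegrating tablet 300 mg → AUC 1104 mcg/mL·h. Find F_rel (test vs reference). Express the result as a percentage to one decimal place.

F_rel = 40.2%

F_rel = (AUC_test/D_test) / (AUC_ref/D_ref)
      = (221.8/150) / (1104/300)
      = 1.47867 / 3.68 = 0.4018 = 40.18%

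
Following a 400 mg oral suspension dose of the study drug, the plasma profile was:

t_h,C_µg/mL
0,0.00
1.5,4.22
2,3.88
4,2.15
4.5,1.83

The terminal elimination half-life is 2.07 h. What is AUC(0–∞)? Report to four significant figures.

Trapezoidal AUC_0→4.5:
  [0→1.5]: (0.00+4.22)/2 × 1.5 = 3.165
  [1.5→2]: (4.22+3.88)/2 × 0.5 = 2.025
  [2→4]: (3.88+2.15)/2 × 2 = 6.03
  [4→4.5]: (2.15+1.83)/2 × 0.5 = 0.995
  Sum = 12.215 µg/mL·h
k_e = ln2 / t½ = 0.693147 / 2.07 = 0.3349 h^-1
Extrapolated tail: C_last / k_e = 1.83 / 0.3349 = 5.464
AUC_0→∞ = 12.215 + 5.464 = 17.679 µg/mL·h

AUC = 17.68 µg/mL·h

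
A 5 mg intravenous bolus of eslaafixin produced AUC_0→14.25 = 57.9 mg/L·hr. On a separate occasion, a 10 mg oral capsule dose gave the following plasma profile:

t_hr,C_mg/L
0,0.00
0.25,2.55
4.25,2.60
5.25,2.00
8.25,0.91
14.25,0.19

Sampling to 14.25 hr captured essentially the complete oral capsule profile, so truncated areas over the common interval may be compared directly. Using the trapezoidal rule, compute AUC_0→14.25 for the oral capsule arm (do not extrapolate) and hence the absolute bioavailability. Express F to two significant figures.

Trapezoidal AUC_0→14.25 (oral capsule):
  [0→0.25]: (0.00+2.55)/2 × 0.25 = 0.31875
  [0.25→4.25]: (2.55+2.60)/2 × 4 = 10.3
  [4.25→5.25]: (2.60+2.00)/2 × 1 = 2.3
  [5.25→8.25]: (2.00+0.91)/2 × 3 = 4.365
  [8.25→14.25]: (0.91+0.19)/2 × 6 = 3.3
  Sum = 20.58375 mg/L·hr
F = (AUC_ev/D_ev)/(AUC_iv/D_iv) = (20.58375/10)/(57.9/5) = 2.058375/11.58 = 0.1778

F = 0.18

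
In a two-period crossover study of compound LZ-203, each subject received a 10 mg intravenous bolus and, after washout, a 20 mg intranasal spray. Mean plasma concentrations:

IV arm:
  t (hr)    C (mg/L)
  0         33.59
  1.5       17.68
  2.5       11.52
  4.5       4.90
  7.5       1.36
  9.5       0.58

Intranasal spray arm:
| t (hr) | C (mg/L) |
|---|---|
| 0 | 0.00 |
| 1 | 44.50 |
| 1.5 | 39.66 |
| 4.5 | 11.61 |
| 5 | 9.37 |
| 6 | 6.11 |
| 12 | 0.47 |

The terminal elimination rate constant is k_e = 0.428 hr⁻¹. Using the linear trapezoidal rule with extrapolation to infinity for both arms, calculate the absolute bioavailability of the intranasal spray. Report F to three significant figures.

F = 0.937

Trapezoidal AUC_0→9.5 (IV):
  [0→1.5]: (33.59+17.68)/2 × 1.5 = 38.4525
  [1.5→2.5]: (17.68+11.52)/2 × 1 = 14.6
  [2.5→4.5]: (11.52+4.90)/2 × 2 = 16.42
  [4.5→7.5]: (4.90+1.36)/2 × 3 = 9.39
  [7.5→9.5]: (1.36+0.58)/2 × 2 = 1.94
  Sum = 80.8025 mg/L·hr
IV tail: 0.58/0.428 = 1.355; AUC_iv,0→∞ = 80.8025 + 1.355 = 82.1575 mg/L·hr
Trapezoidal AUC_0→12 (intranasal spray):
  [0→1]: (0.00+44.50)/2 × 1 = 22.25
  [1→1.5]: (44.50+39.66)/2 × 0.5 = 21.04
  [1.5→4.5]: (39.66+11.61)/2 × 3 = 76.905
  [4.5→5]: (11.61+9.37)/2 × 0.5 = 5.245
  [5→6]: (9.37+6.11)/2 × 1 = 7.74
  [6→12]: (6.11+0.47)/2 × 6 = 19.74
  Sum = 152.92 mg/L·hr
intranasal spray tail: 0.47/0.428 = 1.098; AUC_ev,0→∞ = 152.92 + 1.098 = 154.018 mg/L·hr
F = (AUC_ev/D_ev)/(AUC_iv/D_iv) = (154.018/20)/(82.1575/10) = 7.7009/8.21575 = 0.9373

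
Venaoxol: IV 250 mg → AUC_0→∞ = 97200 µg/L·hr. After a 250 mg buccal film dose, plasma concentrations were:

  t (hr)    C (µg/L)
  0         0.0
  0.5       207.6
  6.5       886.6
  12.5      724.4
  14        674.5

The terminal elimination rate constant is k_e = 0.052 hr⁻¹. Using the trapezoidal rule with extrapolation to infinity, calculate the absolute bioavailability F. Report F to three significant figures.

Trapezoidal AUC_0→14 (buccal film):
  [0→0.5]: (0.0+207.6)/2 × 0.5 = 51.9
  [0.5→6.5]: (207.6+886.6)/2 × 6 = 3282.6
  [6.5→12.5]: (886.6+724.4)/2 × 6 = 4833.0
  [12.5→14]: (724.4+674.5)/2 × 1.5 = 1049.175
  Sum = 9216.675 µg/L·hr
Tail: C_last/k_e = 674.5/0.052 = 12971.154
AUC_0→∞ (buccal film) = 9216.675 + 12971.154 = 22187.829 µg/L·hr
F = (AUC_ev/D_ev)/(AUC_iv/D_iv) = (22187.829/250)/(97200/250) = 88.751316/388.8 = 0.2283

F = 0.228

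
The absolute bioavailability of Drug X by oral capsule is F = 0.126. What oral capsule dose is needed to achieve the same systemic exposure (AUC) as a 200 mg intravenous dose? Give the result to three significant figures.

For equal systemic exposure: F × D_ev = D_iv
D_ev = D_iv / F = 200 / 0.126 = 1587.3 mg

D_oral = 1590 mg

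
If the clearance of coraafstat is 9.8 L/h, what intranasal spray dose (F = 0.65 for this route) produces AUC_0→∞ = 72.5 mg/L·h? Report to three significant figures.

Dose = CL × AUC_0→∞ / F
     = 9.8 × 72.5 / 0.65 = 1093.08 mg

Dose = 1090 mg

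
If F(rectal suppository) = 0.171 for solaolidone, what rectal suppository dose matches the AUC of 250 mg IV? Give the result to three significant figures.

D_rectal = 1460 mg

For equal systemic exposure: F × D_ev = D_iv
D_ev = D_iv / F = 250 / 0.171 = 1461.99 mg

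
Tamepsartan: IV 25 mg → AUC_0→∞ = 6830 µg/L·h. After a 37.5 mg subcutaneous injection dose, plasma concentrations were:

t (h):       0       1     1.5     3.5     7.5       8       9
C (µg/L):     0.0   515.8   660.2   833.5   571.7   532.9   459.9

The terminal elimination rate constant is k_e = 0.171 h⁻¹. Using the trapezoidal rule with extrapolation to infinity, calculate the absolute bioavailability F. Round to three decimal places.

Trapezoidal AUC_0→9 (subcutaneous injection):
  [0→1]: (0.0+515.8)/2 × 1 = 257.9
  [1→1.5]: (515.8+660.2)/2 × 0.5 = 294.0
  [1.5→3.5]: (660.2+833.5)/2 × 2 = 1493.7
  [3.5→7.5]: (833.5+571.7)/2 × 4 = 2810.4
  [7.5→8]: (571.7+532.9)/2 × 0.5 = 276.15
  [8→9]: (532.9+459.9)/2 × 1 = 496.4
  Sum = 5628.55 µg/L·h
Tail: C_last/k_e = 459.9/0.171 = 2689.474
AUC_0→∞ (subcutaneous injection) = 5628.55 + 2689.474 = 8318.024 µg/L·h
F = (AUC_ev/D_ev)/(AUC_iv/D_iv) = (8318.024/37.5)/(6830/25) = 221.814/273.2 = 0.8119

F = 0.812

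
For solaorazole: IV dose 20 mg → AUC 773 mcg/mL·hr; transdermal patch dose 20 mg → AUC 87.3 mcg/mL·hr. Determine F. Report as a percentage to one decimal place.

F = 11.3%

F = (AUC_ev / D_ev) / (AUC_iv / D_iv)
  = (87.3/20) / (773/20)
  = 4.365 / 38.65 = 0.1129
  = 11.29%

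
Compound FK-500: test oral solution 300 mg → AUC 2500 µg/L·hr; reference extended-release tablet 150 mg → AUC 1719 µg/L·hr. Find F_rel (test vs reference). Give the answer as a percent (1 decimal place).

F_rel = (AUC_test/D_test) / (AUC_ref/D_ref)
      = (2500/300) / (1719/150)
      = 8.33333 / 11.46 = 0.7272 = 72.72%

F_rel = 72.7%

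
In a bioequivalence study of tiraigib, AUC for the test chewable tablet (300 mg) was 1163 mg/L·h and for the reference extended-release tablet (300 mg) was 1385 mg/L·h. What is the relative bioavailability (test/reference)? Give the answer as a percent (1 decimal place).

F_rel = (AUC_test/D_test) / (AUC_ref/D_ref)
      = (1163/300) / (1385/300)
      = 3.87667 / 4.61667 = 0.8397 = 83.97%

F_rel = 84.0%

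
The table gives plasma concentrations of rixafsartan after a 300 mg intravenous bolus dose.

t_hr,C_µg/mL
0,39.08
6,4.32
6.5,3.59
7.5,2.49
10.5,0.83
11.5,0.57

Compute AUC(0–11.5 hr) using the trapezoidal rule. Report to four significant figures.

AUC = 140.9 µg/mL·hr

Trapezoidal AUC_0→11.5:
  [0→6]: (39.08+4.32)/2 × 6 = 130.2
  [6→6.5]: (4.32+3.59)/2 × 0.5 = 1.9775
  [6.5→7.5]: (3.59+2.49)/2 × 1 = 3.04
  [7.5→10.5]: (2.49+0.83)/2 × 3 = 4.98
  [10.5→11.5]: (0.83+0.57)/2 × 1 = 0.7
  Sum = 140.8975 µg/mL·hr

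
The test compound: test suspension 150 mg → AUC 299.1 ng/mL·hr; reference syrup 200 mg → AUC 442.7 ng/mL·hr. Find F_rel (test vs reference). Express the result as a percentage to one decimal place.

F_rel = 90.1%

F_rel = (AUC_test/D_test) / (AUC_ref/D_ref)
      = (299.1/150) / (442.7/200)
      = 1.994 / 2.2135 = 0.9008 = 90.08%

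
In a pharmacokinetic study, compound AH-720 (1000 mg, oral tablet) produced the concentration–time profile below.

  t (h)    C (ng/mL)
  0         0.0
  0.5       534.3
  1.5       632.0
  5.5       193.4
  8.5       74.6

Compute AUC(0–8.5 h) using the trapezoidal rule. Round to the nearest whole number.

AUC = 2770 ng/mL·h

Trapezoidal AUC_0→8.5:
  [0→0.5]: (0.0+534.3)/2 × 0.5 = 133.575
  [0.5→1.5]: (534.3+632.0)/2 × 1 = 583.15
  [1.5→5.5]: (632.0+193.4)/2 × 4 = 1650.8
  [5.5→8.5]: (193.4+74.6)/2 × 3 = 402.0
  Sum = 2769.525 ng/mL·h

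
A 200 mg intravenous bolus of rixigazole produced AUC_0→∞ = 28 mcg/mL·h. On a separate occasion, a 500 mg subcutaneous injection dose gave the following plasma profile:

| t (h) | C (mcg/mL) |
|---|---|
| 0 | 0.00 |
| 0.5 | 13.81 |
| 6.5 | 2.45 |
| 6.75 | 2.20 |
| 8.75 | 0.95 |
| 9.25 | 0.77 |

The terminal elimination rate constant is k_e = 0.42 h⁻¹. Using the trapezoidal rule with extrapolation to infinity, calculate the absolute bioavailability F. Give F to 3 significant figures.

Trapezoidal AUC_0→9.25 (subcutaneous injection):
  [0→0.5]: (0.00+13.81)/2 × 0.5 = 3.4525
  [0.5→6.5]: (13.81+2.45)/2 × 6 = 48.78
  [6.5→6.75]: (2.45+2.20)/2 × 0.25 = 0.58125
  [6.75→8.75]: (2.20+0.95)/2 × 2 = 3.15
  [8.75→9.25]: (0.95+0.77)/2 × 0.5 = 0.43
  Sum = 56.39375 mcg/mL·h
Tail: C_last/k_e = 0.77/0.42 = 1.833
AUC_0→∞ (subcutaneous injection) = 56.39375 + 1.833 = 58.22675 mcg/mL·h
F = (AUC_ev/D_ev)/(AUC_iv/D_iv) = (58.22675/500)/(28/200) = 0.1164535/0.14 = 0.8318

F = 0.832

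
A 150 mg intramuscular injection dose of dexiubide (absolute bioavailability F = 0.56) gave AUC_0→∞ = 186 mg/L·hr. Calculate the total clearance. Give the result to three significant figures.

CL = F × Dose / AUC_0→∞
   = 0.56 × 150 / 186 = 0.451613 L/hr

CL = 0.452 L/hr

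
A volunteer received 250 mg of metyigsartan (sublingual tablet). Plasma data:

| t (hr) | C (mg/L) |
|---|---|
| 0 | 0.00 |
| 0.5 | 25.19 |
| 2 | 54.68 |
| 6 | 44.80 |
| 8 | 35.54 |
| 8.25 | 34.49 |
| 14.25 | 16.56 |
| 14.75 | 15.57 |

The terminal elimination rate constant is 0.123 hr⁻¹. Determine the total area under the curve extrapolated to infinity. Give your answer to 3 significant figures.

Trapezoidal AUC_0→14.75:
  [0→0.5]: (0.00+25.19)/2 × 0.5 = 6.2975
  [0.5→2]: (25.19+54.68)/2 × 1.5 = 59.9025
  [2→6]: (54.68+44.80)/2 × 4 = 198.96
  [6→8]: (44.80+35.54)/2 × 2 = 80.34
  [8→8.25]: (35.54+34.49)/2 × 0.25 = 8.75375
  [8.25→14.25]: (34.49+16.56)/2 × 6 = 153.15
  [14.25→14.75]: (16.56+15.57)/2 × 0.5 = 8.0325
  Sum = 515.43625 mg/L·hr
Extrapolated tail: C_last / k_e = 15.57 / 0.123 = 126.585
AUC_0→∞ = 515.43625 + 126.585 = 642.02125 mg/L·hr

AUC = 642 mg/L·hr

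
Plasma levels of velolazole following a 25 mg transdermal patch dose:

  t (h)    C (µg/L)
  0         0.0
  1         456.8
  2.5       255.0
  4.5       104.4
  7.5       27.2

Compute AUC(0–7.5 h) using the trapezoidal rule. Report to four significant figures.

AUC = 1319 µg/L·h

Trapezoidal AUC_0→7.5:
  [0→1]: (0.0+456.8)/2 × 1 = 228.4
  [1→2.5]: (456.8+255.0)/2 × 1.5 = 533.85
  [2.5→4.5]: (255.0+104.4)/2 × 2 = 359.4
  [4.5→7.5]: (104.4+27.2)/2 × 3 = 197.4
  Sum = 1319.05 µg/L·h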